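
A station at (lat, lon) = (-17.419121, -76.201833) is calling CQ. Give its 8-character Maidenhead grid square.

FH12vn59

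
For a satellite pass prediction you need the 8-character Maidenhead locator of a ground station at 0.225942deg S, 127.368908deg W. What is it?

Offset from 180°W / 90°S: lon 52.63109°, lat 89.77406°.
Field (20°×10°, letters A–R): lon ⌊52.63109/20⌋ = 2 → C; lat ⌊89.77406/10⌋ = 8 → I.
Square (2°×1°, digits 0–9): lon ⌊12.63109/2⌋ = 6; lat ⌊9.77406/1⌋ = 9.
Subsquare (5′×2.5′, letters a–x): lon ⌊0.63109/0.0833333⌋ = 7 → h; lat ⌊0.77406/0.0416667⌋ = 18 → s.
Extended square (30″×15″, digits 0–9): lon ⌊0.04776/0.00833333⌋ = 5; lat ⌊0.02406/0.00416667⌋ = 5.

CI69hs55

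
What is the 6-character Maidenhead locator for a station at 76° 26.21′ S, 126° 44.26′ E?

PB33in

Add 180° to longitude and 90° to latitude: 306.7377, 13.5632.
Field (20°×10°, letters A–R): lon ⌊306.7377/20⌋ = 15 → P; lat ⌊13.5632/10⌋ = 1 → B.
Square (2°×1°, digits 0–9): lon ⌊6.7377/2⌋ = 3; lat ⌊3.5632/1⌋ = 3.
Subsquare (5′×2.5′, letters a–x): lon ⌊0.7377/0.0833333⌋ = 8 → i; lat ⌊0.5632/0.0416667⌋ = 13 → n.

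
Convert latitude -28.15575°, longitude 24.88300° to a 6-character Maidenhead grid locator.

Shift to the Maidenhead origin (180°W, 90°S): lon 204.8830, lat 61.8443.
Field: 204.8830/20 → 10 → K, 61.8443/10 → 6 → G; chars KG.
Square: 4.8830/2 → 2, 1.8443/1 → 1; chars 21.
Subsquare: 0.8830/0.0833333 → 10 → k, 0.8443/0.0416667 → 20 → u; chars ku.

KG21ku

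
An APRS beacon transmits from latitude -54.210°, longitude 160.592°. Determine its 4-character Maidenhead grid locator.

Shift to the Maidenhead origin (180°W, 90°S): lon 340.59, lat 35.79.
Field: 340.59/20 → 17 → R, 35.79/10 → 3 → D; chars RD.
Square: 0.59/2 → 0, 5.79/1 → 5; chars 05.

RD05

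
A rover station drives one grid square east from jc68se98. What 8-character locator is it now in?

Longitude extended square 9; +1 → 10, wraps to 0, carry into subsquare.
Longitude subsquare s = 18; +1 → 19 = t.
The latitude characters are unchanged.

JC68te08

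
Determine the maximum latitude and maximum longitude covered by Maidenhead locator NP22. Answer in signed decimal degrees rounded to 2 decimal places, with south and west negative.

63.00, 86.00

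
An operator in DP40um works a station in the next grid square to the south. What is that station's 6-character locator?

Latitude subsquare m = 12; −1 → 11 = l.
The longitude characters are unchanged.

DP40ul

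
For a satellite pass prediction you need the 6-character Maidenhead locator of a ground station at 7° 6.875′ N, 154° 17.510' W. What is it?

Offset from 180°W / 90°S: lon 25.7082°, lat 97.1146°.
Field: 25.7082/20 → 1 → B, 97.1146/10 → 9 → J; chars BJ.
Square: 5.7082/2 → 2, 7.1146/1 → 7; chars 27.
Subsquare: 1.7082/0.0833333 → 20 → u, 0.1146/0.0416667 → 2 → c; chars uc.

BJ27uc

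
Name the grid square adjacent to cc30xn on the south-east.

Longitude subsquare x = 23; +1 → 24, wraps to 0 = a, carry into square.
Longitude square 3; +1 → 4.
Latitude subsquare n = 13; −1 → 12 = m.

CC40am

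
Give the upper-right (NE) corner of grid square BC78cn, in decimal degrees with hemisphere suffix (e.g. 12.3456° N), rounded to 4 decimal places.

61.4167° S, 145.7500° W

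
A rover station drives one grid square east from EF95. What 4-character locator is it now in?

FF05

Longitude square 9; +1 → 10, wraps to 0, carry into field.
Longitude field E = 4; +1 → 5 = F.
The latitude characters are unchanged.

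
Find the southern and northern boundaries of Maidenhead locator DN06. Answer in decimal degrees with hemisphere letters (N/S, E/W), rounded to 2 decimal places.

Field D=3, N=13: +3·20° lon, +13·10° lat → SW at lon -120°, lat 40°.
Square 0, 6: +0·2° lon, +6·1° lat → SW at lon -120°, lat 46°.
Cell spans 2° lon × 1° lat.
south 46.00° N, north 47.00° N.

46.00° N, 47.00° N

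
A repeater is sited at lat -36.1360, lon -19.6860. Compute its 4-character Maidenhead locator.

Add 180° to longitude and 90° to latitude: 160.31, 53.86.
Field: lon ⌊160.31/20⌋ = 8 → I; lat ⌊53.86/10⌋ = 5 → F.
Square: lon ⌊0.31/2⌋ = 0; lat ⌊3.86/1⌋ = 3.

IF03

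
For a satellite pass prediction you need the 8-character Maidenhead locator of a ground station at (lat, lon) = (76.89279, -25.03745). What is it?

Shift to the Maidenhead origin (180°W, 90°S): lon 154.96255, lat 166.89279.
Field: 154.96255/20 → 7 → H, 166.89279/10 → 16 → Q; chars HQ.
Square: 14.96255/2 → 7, 6.89279/1 → 6; chars 76.
Subsquare: 0.96255/0.0833333 → 11 → l, 0.89279/0.0416667 → 21 → v; chars lv.
Extended square: 0.04588/0.00833333 → 5, 0.01779/0.00416667 → 4; chars 54.

HQ76lv54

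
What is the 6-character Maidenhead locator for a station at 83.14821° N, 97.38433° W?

ER13hd

Add 180° to longitude and 90° to latitude: 82.6157, 173.1482.
Field: 82.6157/20 → 4 → E, 173.1482/10 → 17 → R; chars ER.
Square: 2.6157/2 → 1, 3.1482/1 → 3; chars 13.
Subsquare: 0.6157/0.0833333 → 7 → h, 0.1482/0.0416667 → 3 → d; chars hd.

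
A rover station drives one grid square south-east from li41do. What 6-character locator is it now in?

LI41en

Longitude subsquare d = 3; +1 → 4 = e.
Latitude subsquare o = 14; −1 → 13 = n.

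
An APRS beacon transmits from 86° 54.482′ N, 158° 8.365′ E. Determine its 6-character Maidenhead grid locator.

QR96bv

Offset from 180°W / 90°S: lon 338.1394°, lat 176.9080°.
Field: lon ⌊338.1394/20⌋ = 16 → Q; lat ⌊176.9080/10⌋ = 17 → R.
Square: lon ⌊18.1394/2⌋ = 9; lat ⌊6.9080/1⌋ = 6.
Subsquare: lon ⌊0.1394/0.0833333⌋ = 1 → b; lat ⌊0.9080/0.0416667⌋ = 21 → v.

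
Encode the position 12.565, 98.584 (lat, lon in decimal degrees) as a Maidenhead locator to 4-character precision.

Shift to the Maidenhead origin (180°W, 90°S): lon 278.58, lat 102.56.
Field (20°×10°, letters A–R): lon ⌊278.58/20⌋ = 13 → N; lat ⌊102.56/10⌋ = 10 → K.
Square (2°×1°, digits 0–9): lon ⌊18.58/2⌋ = 9; lat ⌊2.56/1⌋ = 2.

NK92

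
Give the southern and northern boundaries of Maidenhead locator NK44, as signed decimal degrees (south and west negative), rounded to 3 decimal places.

14.000, 15.000

Field N=13, K=10: +13·20° lon, +10·10° lat → SW at lon 80°, lat 10°.
Square 4, 4: +4·2° lon, +4·1° lat → SW at lon 88°, lat 14°.
Cell spans 2° lon × 1° lat.
south 14.000, north 15.000.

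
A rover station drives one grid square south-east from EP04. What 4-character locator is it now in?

EP13

Longitude square 0; +1 → 1.
Latitude square 4; −1 → 3.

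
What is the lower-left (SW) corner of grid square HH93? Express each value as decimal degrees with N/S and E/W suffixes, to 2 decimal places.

Field H=7, H=7: +7·20° lon, +7·10° lat → SW at lon -40°, lat -20°.
Square 9, 3: +9·2° lon, +3·1° lat → SW at lon -22°, lat -17°.
latitude 17.00° S, longitude 22.00° W.

17.00° S, 22.00° W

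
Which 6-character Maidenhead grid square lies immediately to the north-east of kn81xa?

KN91ab

Longitude subsquare x = 23; +1 → 24, wraps to 0 = a, carry into square.
Longitude square 8; +1 → 9.
Latitude subsquare a = 0; +1 → 1 = b.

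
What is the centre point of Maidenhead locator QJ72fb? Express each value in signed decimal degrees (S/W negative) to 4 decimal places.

2.0625, 154.4583

Field Q=16, J=9: +16·20° lon, +9·10° lat → SW at lon 140°, lat 0°.
Square 7, 2: +7·2° lon, +2·1° lat → SW at lon 154°, lat 2°.
Subsquare f=5, b=1: +5·0.0833333° lon, +1·0.0416667° lat → SW at lon 154.417°, lat 2.04167°.
Cell spans 0.0833333° lon × 0.0416667° lat. Centre is SW corner plus half of each.
latitude 2.0625, longitude 154.4583.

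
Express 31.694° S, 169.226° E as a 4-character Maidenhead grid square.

Offset from 180°W / 90°S: lon 349.23°, lat 58.31°.
Field (20°×10°, letters A–R): 349.23/20 → 17 → R, 58.31/10 → 5 → F; chars RF.
Square (2°×1°, digits 0–9): 9.23/2 → 4, 8.31/1 → 8; chars 48.

RF48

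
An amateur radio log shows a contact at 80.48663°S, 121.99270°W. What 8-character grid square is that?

Offset from 180°W / 90°S: lon 58.00730°, lat 9.51337°.
Field (20°×10°, letters A–R): lon ⌊58.00730/20⌋ = 2 → C; lat ⌊9.51337/10⌋ = 0 → A.
Square (2°×1°, digits 0–9): lon ⌊18.00730/2⌋ = 9; lat ⌊9.51337/1⌋ = 9.
Subsquare (5′×2.5′, letters a–x): lon ⌊0.00730/0.0833333⌋ = 0 → a; lat ⌊0.51337/0.0416667⌋ = 12 → m.
Extended square (30″×15″, digits 0–9): lon ⌊0.00730/0.00833333⌋ = 0; lat ⌊0.01337/0.00416667⌋ = 3.

CA99am03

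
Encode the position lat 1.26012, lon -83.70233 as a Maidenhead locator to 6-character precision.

EJ81dg

Offset from 180°W / 90°S: lon 96.2977°, lat 91.2601°.
Field (20°×10°, letters A–R): 96.2977/20 → 4 → E, 91.2601/10 → 9 → J; chars EJ.
Square (2°×1°, digits 0–9): 16.2977/2 → 8, 1.2601/1 → 1; chars 81.
Subsquare (5′×2.5′, letters a–x): 0.2977/0.0833333 → 3 → d, 0.2601/0.0416667 → 6 → g; chars dg.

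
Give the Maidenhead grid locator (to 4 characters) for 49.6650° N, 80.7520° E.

NN09

Add 180° to longitude and 90° to latitude: 260.75, 139.66.
Field (20°×10°, letters A–R): 260.75/20 → 13 → N, 139.66/10 → 13 → N; chars NN.
Square (2°×1°, digits 0–9): 0.75/2 → 0, 9.66/1 → 9; chars 09.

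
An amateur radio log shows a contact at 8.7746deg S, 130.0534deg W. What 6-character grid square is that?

CI41xf

Offset from 180°W / 90°S: lon 49.9466°, lat 81.2254°.
Field: 49.9466/20 → 2 → C, 81.2254/10 → 8 → I; chars CI.
Square: 9.9466/2 → 4, 1.2254/1 → 1; chars 41.
Subsquare: 1.9466/0.0833333 → 23 → x, 0.2254/0.0416667 → 5 → f; chars xf.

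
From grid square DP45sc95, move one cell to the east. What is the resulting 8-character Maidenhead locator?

Longitude extended square 9; +1 → 10, wraps to 0, carry into subsquare.
Longitude subsquare s = 18; +1 → 19 = t.
The latitude characters are unchanged.

DP45tc05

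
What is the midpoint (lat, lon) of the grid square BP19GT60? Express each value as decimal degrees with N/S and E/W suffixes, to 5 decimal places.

Field B=1, P=15: +1·20° lon, +15·10° lat → SW at lon -160°, lat 60°.
Square 1, 9: +1·2° lon, +9·1° lat → SW at lon -158°, lat 69°.
Subsquare g=6, t=19: +6·0.0833333° lon, +19·0.0416667° lat → SW at lon -157.5°, lat 69.7917°.
Extended square 6, 0: +6·0.00833333° lon, +0·0.00416667° lat → SW at lon -157.45°, lat 69.7917°.
Cell spans 0.00833333° lon × 0.00416667° lat. Centre is SW corner plus half of each.
latitude 69.79375° N, longitude 157.44583° W.

69.79375° N, 157.44583° W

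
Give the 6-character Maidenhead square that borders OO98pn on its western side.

Longitude subsquare p = 15; −1 → 14 = o.
The latitude characters are unchanged.

OO98on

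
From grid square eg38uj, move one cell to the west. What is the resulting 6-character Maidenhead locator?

Longitude subsquare u = 20; −1 → 19 = t.
The latitude characters are unchanged.

EG38tj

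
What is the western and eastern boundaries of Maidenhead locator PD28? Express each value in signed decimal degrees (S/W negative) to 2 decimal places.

Field P=15, D=3: +15·20° lon, +3·10° lat → SW at lon 120°, lat -60°.
Square 2, 8: +2·2° lon, +8·1° lat → SW at lon 124°, lat -52°.
Cell spans 2° lon × 1° lat.
west 124.00, east 126.00.

124.00, 126.00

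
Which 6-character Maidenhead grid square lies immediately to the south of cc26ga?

CC25gx

Latitude subsquare a = 0; −1 → -1, wraps to 23 = x, carry into square.
Latitude square 6; −1 → 5.
The longitude characters are unchanged.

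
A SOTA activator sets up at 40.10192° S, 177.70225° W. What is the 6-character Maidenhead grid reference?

AE19dv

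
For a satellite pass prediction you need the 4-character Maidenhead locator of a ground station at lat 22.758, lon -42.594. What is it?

GL82

Shift to the Maidenhead origin (180°W, 90°S): lon 137.41, lat 112.76.
Field: lon ⌊137.41/20⌋ = 6 → G; lat ⌊112.76/10⌋ = 11 → L.
Square: lon ⌊17.41/2⌋ = 8; lat ⌊2.76/1⌋ = 2.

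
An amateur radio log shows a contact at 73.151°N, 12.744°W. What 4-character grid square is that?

IQ33

Offset from 180°W / 90°S: lon 167.26°, lat 163.15°.
Field (20°×10°, letters A–R): 167.26/20 → 8 → I, 163.15/10 → 16 → Q; chars IQ.
Square (2°×1°, digits 0–9): 7.26/2 → 3, 3.15/1 → 3; chars 33.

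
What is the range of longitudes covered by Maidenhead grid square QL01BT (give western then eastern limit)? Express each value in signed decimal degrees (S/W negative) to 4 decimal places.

140.0833, 140.1667

Field Q=16, L=11: +16·20° lon, +11·10° lat → SW at lon 140°, lat 20°.
Square 0, 1: +0·2° lon, +1·1° lat → SW at lon 140°, lat 21°.
Subsquare b=1, t=19: +1·0.0833333° lon, +19·0.0416667° lat → SW at lon 140.083°, lat 21.7917°.
Cell spans 0.0833333° lon × 0.0416667° lat.
west 140.0833, east 140.1667.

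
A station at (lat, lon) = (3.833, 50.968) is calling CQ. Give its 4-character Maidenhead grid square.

LJ53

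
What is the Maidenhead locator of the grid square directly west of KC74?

KC64

Longitude square 7; −1 → 6.
The latitude characters are unchanged.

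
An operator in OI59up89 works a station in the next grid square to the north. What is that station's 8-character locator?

OI59uq80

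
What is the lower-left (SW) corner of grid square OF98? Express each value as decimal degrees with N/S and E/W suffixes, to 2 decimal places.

32.00° S, 118.00° E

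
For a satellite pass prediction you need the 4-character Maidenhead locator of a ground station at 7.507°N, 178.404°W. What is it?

AJ07

Shift to the Maidenhead origin (180°W, 90°S): lon 1.60, lat 97.51.
Field: 1.60/20 → 0 → A, 97.51/10 → 9 → J; chars AJ.
Square: 1.60/2 → 0, 7.51/1 → 7; chars 07.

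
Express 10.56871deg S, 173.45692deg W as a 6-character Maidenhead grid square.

AH39gk

Add 180° to longitude and 90° to latitude: 6.5431, 79.4313.
Field (20°×10°, letters A–R): lon ⌊6.5431/20⌋ = 0 → A; lat ⌊79.4313/10⌋ = 7 → H.
Square (2°×1°, digits 0–9): lon ⌊6.5431/2⌋ = 3; lat ⌊9.4313/1⌋ = 9.
Subsquare (5′×2.5′, letters a–x): lon ⌊0.5431/0.0833333⌋ = 6 → g; lat ⌊0.4313/0.0416667⌋ = 10 → k.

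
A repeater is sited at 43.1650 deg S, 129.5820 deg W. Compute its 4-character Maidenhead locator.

CE56

Shift to the Maidenhead origin (180°W, 90°S): lon 50.42, lat 46.84.
Field: lon ⌊50.42/20⌋ = 2 → C; lat ⌊46.84/10⌋ = 4 → E.
Square: lon ⌊10.42/2⌋ = 5; lat ⌊6.84/1⌋ = 6.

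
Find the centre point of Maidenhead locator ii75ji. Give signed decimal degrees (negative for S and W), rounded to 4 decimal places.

-4.6458, -5.2083

Field I=8, I=8: +8·20° lon, +8·10° lat → SW at lon -20°, lat -10°.
Square 7, 5: +7·2° lon, +5·1° lat → SW at lon -6°, lat -5°.
Subsquare j=9, i=8: +9·0.0833333° lon, +8·0.0416667° lat → SW at lon -5.25°, lat -4.66667°.
Cell spans 0.0833333° lon × 0.0416667° lat. Centre is SW corner plus half of each.
latitude -4.6458, longitude -5.2083.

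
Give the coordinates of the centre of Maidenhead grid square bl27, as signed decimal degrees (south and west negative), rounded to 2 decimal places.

27.50, -155.00

Field B=1, L=11: +1·20° lon, +11·10° lat → SW at lon -160°, lat 20°.
Square 2, 7: +2·2° lon, +7·1° lat → SW at lon -156°, lat 27°.
Cell spans 2° lon × 1° lat. Centre is SW corner plus half of each.
latitude 27.50, longitude -155.00.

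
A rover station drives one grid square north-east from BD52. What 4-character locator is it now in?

Longitude square 5; +1 → 6.
Latitude square 2; +1 → 3.

BD63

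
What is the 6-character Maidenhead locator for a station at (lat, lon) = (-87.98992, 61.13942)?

MA02na

Add 180° to longitude and 90° to latitude: 241.1394, 2.0101.
Field: lon ⌊241.1394/20⌋ = 12 → M; lat ⌊2.0101/10⌋ = 0 → A.
Square: lon ⌊1.1394/2⌋ = 0; lat ⌊2.0101/1⌋ = 2.
Subsquare: lon ⌊1.1394/0.0833333⌋ = 13 → n; lat ⌊0.0101/0.0416667⌋ = 0 → a.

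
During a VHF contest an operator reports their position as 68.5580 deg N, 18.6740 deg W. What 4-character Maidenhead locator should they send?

IP08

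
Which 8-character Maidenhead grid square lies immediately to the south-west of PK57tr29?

PK57tr18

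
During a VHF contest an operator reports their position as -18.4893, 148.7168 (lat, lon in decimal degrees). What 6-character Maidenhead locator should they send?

QH41im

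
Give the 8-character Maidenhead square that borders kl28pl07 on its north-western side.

KL28ol98

Longitude extended square 0; −1 → -1, wraps to 9, carry into subsquare.
Longitude subsquare p = 15; −1 → 14 = o.
Latitude extended square 7; +1 → 8.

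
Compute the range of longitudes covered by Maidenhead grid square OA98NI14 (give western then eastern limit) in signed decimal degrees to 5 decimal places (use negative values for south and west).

119.09167, 119.10000

Field O=14, A=0: +14·20° lon, +0·10° lat → SW at lon 100°, lat -90°.
Square 9, 8: +9·2° lon, +8·1° lat → SW at lon 118°, lat -82°.
Subsquare n=13, i=8: +13·0.0833333° lon, +8·0.0416667° lat → SW at lon 119.083°, lat -81.6667°.
Extended square 1, 4: +1·0.00833333° lon, +4·0.00416667° lat → SW at lon 119.092°, lat -81.65°.
Cell spans 0.00833333° lon × 0.00416667° lat.
west 119.09167, east 119.10000.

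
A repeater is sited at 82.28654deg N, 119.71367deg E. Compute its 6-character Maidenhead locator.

Shift to the Maidenhead origin (180°W, 90°S): lon 299.7137, lat 172.2865.
Field: lon ⌊299.7137/20⌋ = 14 → O; lat ⌊172.2865/10⌋ = 17 → R.
Square: lon ⌊19.7137/2⌋ = 9; lat ⌊2.2865/1⌋ = 2.
Subsquare: lon ⌊1.7137/0.0833333⌋ = 20 → u; lat ⌊0.2865/0.0416667⌋ = 6 → g.

OR92ug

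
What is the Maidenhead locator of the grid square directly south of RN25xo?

Latitude subsquare o = 14; −1 → 13 = n.
The longitude characters are unchanged.

RN25xn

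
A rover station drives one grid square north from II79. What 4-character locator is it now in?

Latitude square 9; +1 → 10, wraps to 0, carry into field.
Latitude field I = 8; +1 → 9 = J.
The longitude characters are unchanged.

IJ70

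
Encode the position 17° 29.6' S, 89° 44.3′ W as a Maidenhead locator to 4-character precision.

EH52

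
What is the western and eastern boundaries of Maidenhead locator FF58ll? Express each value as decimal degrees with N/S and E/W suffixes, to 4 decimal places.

Field F=5, F=5: +5·20° lon, +5·10° lat → SW at lon -80°, lat -40°.
Square 5, 8: +5·2° lon, +8·1° lat → SW at lon -70°, lat -32°.
Subsquare l=11, l=11: +11·0.0833333° lon, +11·0.0416667° lat → SW at lon -69.0833°, lat -31.5417°.
Cell spans 0.0833333° lon × 0.0416667° lat.
west 69.0833° W, east 69.0000° W.

69.0833° W, 69.0000° W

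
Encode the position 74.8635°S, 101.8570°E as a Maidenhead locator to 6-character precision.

OB05wd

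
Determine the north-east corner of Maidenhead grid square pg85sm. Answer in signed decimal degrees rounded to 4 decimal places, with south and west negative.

Field P=15, G=6: +15·20° lon, +6·10° lat → SW at lon 120°, lat -30°.
Square 8, 5: +8·2° lon, +5·1° lat → SW at lon 136°, lat -25°.
Subsquare s=18, m=12: +18·0.0833333° lon, +12·0.0416667° lat → SW at lon 137.5°, lat -24.5°.
Cell spans 0.0833333° lon × 0.0416667° lat. NE corner is SW corner plus one full cell.
latitude -24.4583, longitude 137.5833.

-24.4583, 137.5833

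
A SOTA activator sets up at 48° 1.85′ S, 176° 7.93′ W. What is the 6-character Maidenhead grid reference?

Offset from 180°W / 90°S: lon 3.8678°, lat 41.9692°.
Field (20°×10°, letters A–R): lon ⌊3.8678/20⌋ = 0 → A; lat ⌊41.9692/10⌋ = 4 → E.
Square (2°×1°, digits 0–9): lon ⌊3.8678/2⌋ = 1; lat ⌊1.9692/1⌋ = 1.
Subsquare (5′×2.5′, letters a–x): lon ⌊1.8678/0.0833333⌋ = 22 → w; lat ⌊0.9692/0.0416667⌋ = 23 → x.

AE11wx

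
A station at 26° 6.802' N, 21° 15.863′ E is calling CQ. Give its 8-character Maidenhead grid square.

Offset from 180°W / 90°S: lon 201.26438°, lat 116.11337°.
Field: 201.26438/20 → 10 → K, 116.11337/10 → 11 → L; chars KL.
Square: 1.26438/2 → 0, 6.11337/1 → 6; chars 06.
Subsquare: 1.26438/0.0833333 → 15 → p, 0.11337/0.0416667 → 2 → c; chars pc.
Extended square: 0.01438/0.00833333 → 1, 0.03003/0.00416667 → 7; chars 17.

KL06pc17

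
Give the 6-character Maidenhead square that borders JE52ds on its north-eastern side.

Longitude subsquare d = 3; +1 → 4 = e.
Latitude subsquare s = 18; +1 → 19 = t.

JE52et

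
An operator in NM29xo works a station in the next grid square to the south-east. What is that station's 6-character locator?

Longitude subsquare x = 23; +1 → 24, wraps to 0 = a, carry into square.
Longitude square 2; +1 → 3.
Latitude subsquare o = 14; −1 → 13 = n.

NM39an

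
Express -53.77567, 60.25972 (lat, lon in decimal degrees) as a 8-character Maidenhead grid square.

MD06df13

Add 180° to longitude and 90° to latitude: 240.25972, 36.22433.
Field: lon ⌊240.25972/20⌋ = 12 → M; lat ⌊36.22433/10⌋ = 3 → D.
Square: lon ⌊0.25972/2⌋ = 0; lat ⌊6.22433/1⌋ = 6.
Subsquare: lon ⌊0.25972/0.0833333⌋ = 3 → d; lat ⌊0.22433/0.0416667⌋ = 5 → f.
Extended square: lon ⌊0.00972/0.00833333⌋ = 1; lat ⌊0.01600/0.00416667⌋ = 3.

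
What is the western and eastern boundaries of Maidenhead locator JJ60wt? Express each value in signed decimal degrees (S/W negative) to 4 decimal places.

13.8333, 13.9167

Field J=9, J=9: +9·20° lon, +9·10° lat → SW at lon 0°, lat 0°.
Square 6, 0: +6·2° lon, +0·1° lat → SW at lon 12°, lat 0°.
Subsquare w=22, t=19: +22·0.0833333° lon, +19·0.0416667° lat → SW at lon 13.8333°, lat 0.791667°.
Cell spans 0.0833333° lon × 0.0416667° lat.
west 13.8333, east 13.9167.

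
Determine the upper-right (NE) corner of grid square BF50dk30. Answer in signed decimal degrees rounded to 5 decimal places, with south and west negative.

Field B=1, F=5: +1·20° lon, +5·10° lat → SW at lon -160°, lat -40°.
Square 5, 0: +5·2° lon, +0·1° lat → SW at lon -150°, lat -40°.
Subsquare d=3, k=10: +3·0.0833333° lon, +10·0.0416667° lat → SW at lon -149.75°, lat -39.5833°.
Extended square 3, 0: +3·0.00833333° lon, +0·0.00416667° lat → SW at lon -149.725°, lat -39.5833°.
Cell spans 0.00833333° lon × 0.00416667° lat. NE corner is SW corner plus one full cell.
latitude -39.57917, longitude -149.71667.

-39.57917, -149.71667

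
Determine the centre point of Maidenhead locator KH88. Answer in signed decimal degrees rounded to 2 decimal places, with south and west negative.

-11.50, 37.00

Field K=10, H=7: +10·20° lon, +7·10° lat → SW at lon 20°, lat -20°.
Square 8, 8: +8·2° lon, +8·1° lat → SW at lon 36°, lat -12°.
Cell spans 2° lon × 1° lat. Centre is SW corner plus half of each.
latitude -11.50, longitude 37.00.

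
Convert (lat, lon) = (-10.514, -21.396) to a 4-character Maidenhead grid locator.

HH99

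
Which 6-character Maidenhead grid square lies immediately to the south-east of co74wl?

CO74xk

Longitude subsquare w = 22; +1 → 23 = x.
Latitude subsquare l = 11; −1 → 10 = k.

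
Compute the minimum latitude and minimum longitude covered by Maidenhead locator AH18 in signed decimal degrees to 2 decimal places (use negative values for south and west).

-12.00, -178.00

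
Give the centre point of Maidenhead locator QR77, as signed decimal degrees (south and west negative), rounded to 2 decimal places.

87.50, 155.00

Field Q=16, R=17: +16·20° lon, +17·10° lat → SW at lon 140°, lat 80°.
Square 7, 7: +7·2° lon, +7·1° lat → SW at lon 154°, lat 87°.
Cell spans 2° lon × 1° lat. Centre is SW corner plus half of each.
latitude 87.50, longitude 155.00.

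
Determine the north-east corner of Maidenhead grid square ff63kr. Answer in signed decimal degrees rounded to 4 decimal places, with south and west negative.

-36.2500, -67.0833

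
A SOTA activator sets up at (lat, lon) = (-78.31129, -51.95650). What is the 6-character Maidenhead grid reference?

GB41aq

Add 180° to longitude and 90° to latitude: 128.0435, 11.6887.
Field: 128.0435/20 → 6 → G, 11.6887/10 → 1 → B; chars GB.
Square: 8.0435/2 → 4, 1.6887/1 → 1; chars 41.
Subsquare: 0.0435/0.0833333 → 0 → a, 0.6887/0.0416667 → 16 → q; chars aq.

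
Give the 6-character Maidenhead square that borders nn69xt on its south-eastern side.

Longitude subsquare x = 23; +1 → 24, wraps to 0 = a, carry into square.
Longitude square 6; +1 → 7.
Latitude subsquare t = 19; −1 → 18 = s.

NN79as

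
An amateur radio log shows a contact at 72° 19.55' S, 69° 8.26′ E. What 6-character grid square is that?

Add 180° to longitude and 90° to latitude: 249.1377, 17.6742.
Field: lon ⌊249.1377/20⌋ = 12 → M; lat ⌊17.6742/10⌋ = 1 → B.
Square: lon ⌊9.1377/2⌋ = 4; lat ⌊7.6742/1⌋ = 7.
Subsquare: lon ⌊1.1377/0.0833333⌋ = 13 → n; lat ⌊0.6742/0.0416667⌋ = 16 → q.

MB47nq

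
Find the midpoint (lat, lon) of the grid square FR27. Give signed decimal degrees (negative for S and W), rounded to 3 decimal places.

Field F=5, R=17: +5·20° lon, +17·10° lat → SW at lon -80°, lat 80°.
Square 2, 7: +2·2° lon, +7·1° lat → SW at lon -76°, lat 87°.
Cell spans 2° lon × 1° lat. Centre is SW corner plus half of each.
latitude 87.500, longitude -75.000.

87.500, -75.000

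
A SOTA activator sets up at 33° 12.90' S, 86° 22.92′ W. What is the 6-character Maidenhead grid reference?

Shift to the Maidenhead origin (180°W, 90°S): lon 93.6180, lat 56.7850.
Field: 93.6180/20 → 4 → E, 56.7850/10 → 5 → F; chars EF.
Square: 13.6180/2 → 6, 6.7850/1 → 6; chars 66.
Subsquare: 1.6180/0.0833333 → 19 → t, 0.7850/0.0416667 → 18 → s; chars ts.

EF66ts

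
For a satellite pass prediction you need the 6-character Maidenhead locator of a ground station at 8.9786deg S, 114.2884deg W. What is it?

DI21ua

Add 180° to longitude and 90° to latitude: 65.7116, 81.0214.
Field (20°×10°, letters A–R): lon ⌊65.7116/20⌋ = 3 → D; lat ⌊81.0214/10⌋ = 8 → I.
Square (2°×1°, digits 0–9): lon ⌊5.7116/2⌋ = 2; lat ⌊1.0214/1⌋ = 1.
Subsquare (5′×2.5′, letters a–x): lon ⌊1.7116/0.0833333⌋ = 20 → u; lat ⌊0.0214/0.0416667⌋ = 0 → a.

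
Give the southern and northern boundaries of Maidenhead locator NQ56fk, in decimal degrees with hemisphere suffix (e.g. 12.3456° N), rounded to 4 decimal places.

Field N=13, Q=16: +13·20° lon, +16·10° lat → SW at lon 80°, lat 70°.
Square 5, 6: +5·2° lon, +6·1° lat → SW at lon 90°, lat 76°.
Subsquare f=5, k=10: +5·0.0833333° lon, +10·0.0416667° lat → SW at lon 90.4167°, lat 76.4167°.
Cell spans 0.0833333° lon × 0.0416667° lat.
south 76.4167° N, north 76.4583° N.

76.4167° N, 76.4583° N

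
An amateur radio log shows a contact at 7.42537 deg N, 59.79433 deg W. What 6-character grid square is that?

Offset from 180°W / 90°S: lon 120.2057°, lat 97.4254°.
Field: 120.2057/20 → 6 → G, 97.4254/10 → 9 → J; chars GJ.
Square: 0.2057/2 → 0, 7.4254/1 → 7; chars 07.
Subsquare: 0.2057/0.0833333 → 2 → c, 0.4254/0.0416667 → 10 → k; chars ck.

GJ07ck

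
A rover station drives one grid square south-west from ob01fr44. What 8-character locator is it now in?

OB01fr33

Longitude extended square 4; −1 → 3.
Latitude extended square 4; −1 → 3.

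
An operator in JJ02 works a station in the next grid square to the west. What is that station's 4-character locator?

Longitude square 0; −1 → -1, wraps to 9, carry into field.
Longitude field J = 9; −1 → 8 = I.
The latitude characters are unchanged.

IJ92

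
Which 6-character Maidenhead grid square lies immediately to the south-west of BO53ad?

Longitude subsquare a = 0; −1 → -1, wraps to 23 = x, carry into square.
Longitude square 5; −1 → 4.
Latitude subsquare d = 3; −1 → 2 = c.

BO43xc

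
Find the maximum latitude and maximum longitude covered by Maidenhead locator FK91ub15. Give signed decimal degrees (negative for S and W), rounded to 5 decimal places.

11.06667, -60.31667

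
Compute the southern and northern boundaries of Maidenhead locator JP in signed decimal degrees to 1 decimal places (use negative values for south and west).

60.0, 70.0

Field J=9, P=15: +9·20° lon, +15·10° lat → SW at lon 0°, lat 60°.
Cell spans 20° lon × 10° lat.
south 60.0, north 70.0.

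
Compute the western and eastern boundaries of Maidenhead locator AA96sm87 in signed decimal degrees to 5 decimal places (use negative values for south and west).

Field A=0, A=0: +0·20° lon, +0·10° lat → SW at lon -180°, lat -90°.
Square 9, 6: +9·2° lon, +6·1° lat → SW at lon -162°, lat -84°.
Subsquare s=18, m=12: +18·0.0833333° lon, +12·0.0416667° lat → SW at lon -160.5°, lat -83.5°.
Extended square 8, 7: +8·0.00833333° lon, +7·0.00416667° lat → SW at lon -160.433°, lat -83.4708°.
Cell spans 0.00833333° lon × 0.00416667° lat.
west -160.43333, east -160.42500.

-160.43333, -160.42500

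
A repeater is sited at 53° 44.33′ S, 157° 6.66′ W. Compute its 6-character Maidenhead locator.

BD16kg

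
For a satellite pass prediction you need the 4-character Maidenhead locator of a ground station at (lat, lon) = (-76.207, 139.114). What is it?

PB93

Offset from 180°W / 90°S: lon 319.11°, lat 13.79°.
Field (20°×10°, letters A–R): 319.11/20 → 15 → P, 13.79/10 → 1 → B; chars PB.
Square (2°×1°, digits 0–9): 19.11/2 → 9, 3.79/1 → 3; chars 93.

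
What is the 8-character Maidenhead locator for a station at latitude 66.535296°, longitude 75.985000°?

Shift to the Maidenhead origin (180°W, 90°S): lon 255.98500, lat 156.53530.
Field: 255.98500/20 → 12 → M, 156.53530/10 → 15 → P; chars MP.
Square: 15.98500/2 → 7, 6.53530/1 → 6; chars 76.
Subsquare: 1.98500/0.0833333 → 23 → x, 0.53530/0.0416667 → 12 → m; chars xm.
Extended square: 0.06833/0.00833333 → 8, 0.03530/0.00416667 → 8; chars 88.

MP76xm88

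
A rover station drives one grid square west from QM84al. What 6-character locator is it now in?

QM74xl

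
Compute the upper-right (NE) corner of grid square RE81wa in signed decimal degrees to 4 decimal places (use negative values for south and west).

-48.9583, 177.9167

Field R=17, E=4: +17·20° lon, +4·10° lat → SW at lon 160°, lat -50°.
Square 8, 1: +8·2° lon, +1·1° lat → SW at lon 176°, lat -49°.
Subsquare w=22, a=0: +22·0.0833333° lon, +0·0.0416667° lat → SW at lon 177.833°, lat -49°.
Cell spans 0.0833333° lon × 0.0416667° lat. NE corner is SW corner plus one full cell.
latitude -48.9583, longitude 177.9167.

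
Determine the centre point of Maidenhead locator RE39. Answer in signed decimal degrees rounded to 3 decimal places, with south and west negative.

Field R=17, E=4: +17·20° lon, +4·10° lat → SW at lon 160°, lat -50°.
Square 3, 9: +3·2° lon, +9·1° lat → SW at lon 166°, lat -41°.
Cell spans 2° lon × 1° lat. Centre is SW corner plus half of each.
latitude -40.500, longitude 167.000.

-40.500, 167.000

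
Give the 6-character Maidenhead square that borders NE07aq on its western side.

Longitude subsquare a = 0; −1 → -1, wraps to 23 = x, carry into square.
Longitude square 0; −1 → -1, wraps to 9, carry into field.
Longitude field N = 13; −1 → 12 = M.
The latitude characters are unchanged.

ME97xq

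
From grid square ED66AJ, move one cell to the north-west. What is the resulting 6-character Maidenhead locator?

ED56xk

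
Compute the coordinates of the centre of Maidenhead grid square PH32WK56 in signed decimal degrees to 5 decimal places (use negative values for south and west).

-17.55625, 127.87917

Field P=15, H=7: +15·20° lon, +7·10° lat → SW at lon 120°, lat -20°.
Square 3, 2: +3·2° lon, +2·1° lat → SW at lon 126°, lat -18°.
Subsquare w=22, k=10: +22·0.0833333° lon, +10·0.0416667° lat → SW at lon 127.833°, lat -17.5833°.
Extended square 5, 6: +5·0.00833333° lon, +6·0.00416667° lat → SW at lon 127.875°, lat -17.5583°.
Cell spans 0.00833333° lon × 0.00416667° lat. Centre is SW corner plus half of each.
latitude -17.55625, longitude 127.87917.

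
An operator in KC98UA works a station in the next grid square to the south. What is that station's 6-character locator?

Latitude subsquare a = 0; −1 → -1, wraps to 23 = x, carry into square.
Latitude square 8; −1 → 7.
The longitude characters are unchanged.

KC97ux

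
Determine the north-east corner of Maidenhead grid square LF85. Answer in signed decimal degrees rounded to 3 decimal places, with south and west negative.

-34.000, 58.000

Field L=11, F=5: +11·20° lon, +5·10° lat → SW at lon 40°, lat -40°.
Square 8, 5: +8·2° lon, +5·1° lat → SW at lon 56°, lat -35°.
Cell spans 2° lon × 1° lat. NE corner is SW corner plus one full cell.
latitude -34.000, longitude 58.000.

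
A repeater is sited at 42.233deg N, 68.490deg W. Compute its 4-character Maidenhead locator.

FN52

Add 180° to longitude and 90° to latitude: 111.51, 132.23.
Field: lon ⌊111.51/20⌋ = 5 → F; lat ⌊132.23/10⌋ = 13 → N.
Square: lon ⌊11.51/2⌋ = 5; lat ⌊2.23/1⌋ = 2.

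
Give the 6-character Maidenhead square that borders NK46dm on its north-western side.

Longitude subsquare d = 3; −1 → 2 = c.
Latitude subsquare m = 12; +1 → 13 = n.

NK46cn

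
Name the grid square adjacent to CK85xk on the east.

Longitude subsquare x = 23; +1 → 24, wraps to 0 = a, carry into square.
Longitude square 8; +1 → 9.
The latitude characters are unchanged.

CK95ak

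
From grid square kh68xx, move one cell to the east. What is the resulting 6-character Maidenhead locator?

KH78ax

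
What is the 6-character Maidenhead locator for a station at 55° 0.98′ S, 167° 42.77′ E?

Offset from 180°W / 90°S: lon 347.7128°, lat 34.9837°.
Field (20°×10°, letters A–R): 347.7128/20 → 17 → R, 34.9837/10 → 3 → D; chars RD.
Square (2°×1°, digits 0–9): 7.7128/2 → 3, 4.9837/1 → 4; chars 34.
Subsquare (5′×2.5′, letters a–x): 1.7128/0.0833333 → 20 → u, 0.9837/0.0416667 → 23 → x; chars ux.

RD34ux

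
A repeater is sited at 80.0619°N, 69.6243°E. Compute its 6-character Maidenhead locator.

MR40tb

Shift to the Maidenhead origin (180°W, 90°S): lon 249.6243, lat 170.0619.
Field (20°×10°, letters A–R): 249.6243/20 → 12 → M, 170.0619/10 → 17 → R; chars MR.
Square (2°×1°, digits 0–9): 9.6243/2 → 4, 0.0619/1 → 0; chars 40.
Subsquare (5′×2.5′, letters a–x): 1.6243/0.0833333 → 19 → t, 0.0619/0.0416667 → 1 → b; chars tb.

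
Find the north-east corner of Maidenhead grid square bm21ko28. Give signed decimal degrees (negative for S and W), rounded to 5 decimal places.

31.62083, -155.14167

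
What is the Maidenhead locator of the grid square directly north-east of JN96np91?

JN96op02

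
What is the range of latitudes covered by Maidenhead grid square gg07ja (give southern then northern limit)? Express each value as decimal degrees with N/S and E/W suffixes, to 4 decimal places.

Field G=6, G=6: +6·20° lon, +6·10° lat → SW at lon -60°, lat -30°.
Square 0, 7: +0·2° lon, +7·1° lat → SW at lon -60°, lat -23°.
Subsquare j=9, a=0: +9·0.0833333° lon, +0·0.0416667° lat → SW at lon -59.25°, lat -23°.
Cell spans 0.0833333° lon × 0.0416667° lat.
south 23.0000° S, north 22.9583° S.

23.0000° S, 22.9583° S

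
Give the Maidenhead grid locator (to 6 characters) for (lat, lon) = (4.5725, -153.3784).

BJ34hn

Shift to the Maidenhead origin (180°W, 90°S): lon 26.6216, lat 94.5725.
Field (20°×10°, letters A–R): lon ⌊26.6216/20⌋ = 1 → B; lat ⌊94.5725/10⌋ = 9 → J.
Square (2°×1°, digits 0–9): lon ⌊6.6216/2⌋ = 3; lat ⌊4.5725/1⌋ = 4.
Subsquare (5′×2.5′, letters a–x): lon ⌊0.6216/0.0833333⌋ = 7 → h; lat ⌊0.5725/0.0416667⌋ = 13 → n.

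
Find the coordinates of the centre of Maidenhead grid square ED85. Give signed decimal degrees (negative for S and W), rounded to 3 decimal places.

Field E=4, D=3: +4·20° lon, +3·10° lat → SW at lon -100°, lat -60°.
Square 8, 5: +8·2° lon, +5·1° lat → SW at lon -84°, lat -55°.
Cell spans 2° lon × 1° lat. Centre is SW corner plus half of each.
latitude -54.500, longitude -83.000.

-54.500, -83.000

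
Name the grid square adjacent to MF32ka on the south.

MF31kx

Latitude subsquare a = 0; −1 → -1, wraps to 23 = x, carry into square.
Latitude square 2; −1 → 1.
The longitude characters are unchanged.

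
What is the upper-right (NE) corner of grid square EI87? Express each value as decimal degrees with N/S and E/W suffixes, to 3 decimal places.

2.000° S, 82.000° W

Field E=4, I=8: +4·20° lon, +8·10° lat → SW at lon -100°, lat -10°.
Square 8, 7: +8·2° lon, +7·1° lat → SW at lon -84°, lat -3°.
Cell spans 2° lon × 1° lat. NE corner is SW corner plus one full cell.
latitude 2.000° S, longitude 82.000° W.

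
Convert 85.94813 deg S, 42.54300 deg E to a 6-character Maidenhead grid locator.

Add 180° to longitude and 90° to latitude: 222.5430, 4.0519.
Field: 222.5430/20 → 11 → L, 4.0519/10 → 0 → A; chars LA.
Square: 2.5430/2 → 1, 4.0519/1 → 4; chars 14.
Subsquare: 0.5430/0.0833333 → 6 → g, 0.0519/0.0416667 → 1 → b; chars gb.

LA14gb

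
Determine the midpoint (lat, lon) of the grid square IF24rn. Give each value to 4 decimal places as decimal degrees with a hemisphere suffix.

35.4375° S, 14.5417° W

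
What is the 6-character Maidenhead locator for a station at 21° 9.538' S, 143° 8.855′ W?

BG88ku

Offset from 180°W / 90°S: lon 36.8524°, lat 68.8410°.
Field: 36.8524/20 → 1 → B, 68.8410/10 → 6 → G; chars BG.
Square: 16.8524/2 → 8, 8.8410/1 → 8; chars 88.
Subsquare: 0.8524/0.0833333 → 10 → k, 0.8410/0.0416667 → 20 → u; chars ku.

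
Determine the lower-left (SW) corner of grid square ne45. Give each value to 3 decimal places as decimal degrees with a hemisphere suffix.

Field N=13, E=4: +13·20° lon, +4·10° lat → SW at lon 80°, lat -50°.
Square 4, 5: +4·2° lon, +5·1° lat → SW at lon 88°, lat -45°.
latitude 45.000° S, longitude 88.000° E.

45.000° S, 88.000° E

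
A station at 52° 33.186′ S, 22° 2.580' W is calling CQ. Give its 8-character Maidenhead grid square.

HD87xk47

Shift to the Maidenhead origin (180°W, 90°S): lon 157.95700, lat 37.44690.
Field: 157.95700/20 → 7 → H, 37.44690/10 → 3 → D; chars HD.
Square: 17.95700/2 → 8, 7.44690/1 → 7; chars 87.
Subsquare: 1.95700/0.0833333 → 23 → x, 0.44690/0.0416667 → 10 → k; chars xk.
Extended square: 0.04033/0.00833333 → 4, 0.03023/0.00416667 → 7; chars 47.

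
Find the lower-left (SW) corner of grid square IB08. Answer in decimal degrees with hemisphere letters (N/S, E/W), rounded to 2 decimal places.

72.00° S, 20.00° W

Field I=8, B=1: +8·20° lon, +1·10° lat → SW at lon -20°, lat -80°.
Square 0, 8: +0·2° lon, +8·1° lat → SW at lon -20°, lat -72°.
latitude 72.00° S, longitude 20.00° W.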